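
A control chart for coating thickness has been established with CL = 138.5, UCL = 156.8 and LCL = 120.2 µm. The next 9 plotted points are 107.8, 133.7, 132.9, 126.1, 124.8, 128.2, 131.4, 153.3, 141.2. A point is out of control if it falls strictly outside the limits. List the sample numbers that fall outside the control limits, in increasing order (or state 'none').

Compare each point to [120.2, 156.8]: sample 1 = 107.8 < LCL.

1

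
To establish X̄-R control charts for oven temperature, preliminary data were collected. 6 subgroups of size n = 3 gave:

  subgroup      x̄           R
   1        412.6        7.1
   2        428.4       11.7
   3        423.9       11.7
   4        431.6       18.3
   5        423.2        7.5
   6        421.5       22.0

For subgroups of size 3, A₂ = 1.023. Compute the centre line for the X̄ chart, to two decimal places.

423.53

X̄̄ = (412.6 + 428.4 + 423.9 + 431.6 + 423.2 + 421.5) / 6 = 2541.2000 / 6 = 423.5333
CL = X̄̄ = 423.5333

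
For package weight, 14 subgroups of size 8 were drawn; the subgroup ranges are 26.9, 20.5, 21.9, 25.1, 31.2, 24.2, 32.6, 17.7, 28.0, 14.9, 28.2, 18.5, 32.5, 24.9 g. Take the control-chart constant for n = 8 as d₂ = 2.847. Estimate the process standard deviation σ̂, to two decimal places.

R̄ = (26.9 + 20.5 + 21.9 + 25.1 + 31.2 + 24.2 + 32.6 + 17.7 + 28.0 + 14.9 + 28.2 + 18.5 + 32.5 + 24.9) / 14 = 24.7929
σ̂ = R̄ / d₂ = 24.7929 / 2.847 = 8.7084

8.71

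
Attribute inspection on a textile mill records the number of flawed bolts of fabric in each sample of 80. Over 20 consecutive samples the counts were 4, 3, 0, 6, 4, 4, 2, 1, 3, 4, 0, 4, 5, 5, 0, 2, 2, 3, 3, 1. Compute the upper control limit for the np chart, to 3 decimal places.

p̄ = Σdᵢ / (k·n) = 56 / (20 × 80) = 0.03500
UCL = np̄ + 3·√(np̄(1−p̄)) = 2.8000 + 3 × √(2.8000×0.96500) = 2.8000 + 3 × 1.6438 = 7.7313

7.731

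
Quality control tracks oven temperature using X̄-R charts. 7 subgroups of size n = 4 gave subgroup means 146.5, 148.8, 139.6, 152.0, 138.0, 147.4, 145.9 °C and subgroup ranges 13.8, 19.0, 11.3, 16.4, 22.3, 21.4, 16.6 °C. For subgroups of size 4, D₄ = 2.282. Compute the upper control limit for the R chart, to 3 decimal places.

R̄ = (13.8 + 19.0 + 11.3 + 16.4 + 22.3 + 21.4 + 16.6) / 7 = 120.8000 / 7 = 17.2571
UCL_R = D₄·R̄ = 2.282 × 17.2571 = 39.3808

39.381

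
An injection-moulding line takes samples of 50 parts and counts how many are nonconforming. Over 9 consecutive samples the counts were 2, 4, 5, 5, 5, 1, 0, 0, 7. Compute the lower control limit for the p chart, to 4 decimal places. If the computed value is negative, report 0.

0.0000

p̄ = Σdᵢ / (k·n) = 29 / (9 × 50) = 0.06444
LCL = p̄ − 3·√(p̄(1−p̄)/n) = 0.06444 − 3 × 0.03473 = -0.03973 → 0 (negative, so LCL = 0)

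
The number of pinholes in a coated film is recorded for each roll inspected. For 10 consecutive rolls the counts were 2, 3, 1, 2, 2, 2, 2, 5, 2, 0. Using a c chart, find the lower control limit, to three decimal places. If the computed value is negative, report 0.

c̄ = (2 + 3 + 1 + 2 + 2 + 2 + 2 + 5 + 2 + 0) / 10 = 21 / 10 = 2.1000
LCL = c̄ − 3√c̄ = 2.1000 − 3 × 1.4491 = -2.2474 → 0 (cannot be negative)

0.000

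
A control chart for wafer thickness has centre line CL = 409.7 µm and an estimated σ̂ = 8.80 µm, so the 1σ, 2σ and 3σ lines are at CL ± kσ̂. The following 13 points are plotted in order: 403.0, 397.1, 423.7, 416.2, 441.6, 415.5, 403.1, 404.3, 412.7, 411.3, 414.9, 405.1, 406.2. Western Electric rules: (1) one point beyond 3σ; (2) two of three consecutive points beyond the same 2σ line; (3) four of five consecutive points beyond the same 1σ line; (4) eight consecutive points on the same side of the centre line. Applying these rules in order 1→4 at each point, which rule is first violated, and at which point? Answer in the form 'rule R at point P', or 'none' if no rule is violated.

rule 1 at point 5

Zone of each point (C = within 1σ̂, B = 1σ̂–2σ̂, A = 2σ̂–3σ̂, * = beyond 3σ̂; sign = side of CL): 1:-C, 2:-B, 3:+B, 4:+C, 5:+*, 6:+C, 7:-C, 8:-C, 9:+C, 10:+C, 11:+C, 12:-C, 13:-C
Rule 1 (one point beyond the 3σ limits) is satisfied at point 5.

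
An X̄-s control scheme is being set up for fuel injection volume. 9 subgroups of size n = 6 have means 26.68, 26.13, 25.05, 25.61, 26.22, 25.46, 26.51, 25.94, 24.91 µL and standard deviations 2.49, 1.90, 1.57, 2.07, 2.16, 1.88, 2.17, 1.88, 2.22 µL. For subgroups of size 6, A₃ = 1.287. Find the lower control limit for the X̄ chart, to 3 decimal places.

23.212

X̄̄ = (26.68 + 26.13 + 25.05 + 25.61 + 26.22 + 25.46 + 26.51 + 25.94 + 24.91) / 9 = 25.8344
s̄ = (2.49 + 1.90 + 1.57 + 2.07 + 2.16 + 1.88 + 2.17 + 1.88 + 2.22) / 9 = 2.0378
LCL = X̄̄ − A₃·s̄ = 25.8344 − 1.287 × 2.0378 = 23.2118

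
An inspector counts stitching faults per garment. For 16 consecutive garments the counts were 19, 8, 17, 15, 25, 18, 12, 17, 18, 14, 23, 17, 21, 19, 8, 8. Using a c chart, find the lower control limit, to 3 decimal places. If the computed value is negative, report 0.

c̄ = (19 + 8 + 17 + 15 + 25 + 18 + 12 + 17 + 18 + 14 + 23 + 17 + 21 + 19 + 8 + 8) / 16 = 259 / 16 = 16.1875
LCL = c̄ − 3√c̄ = 16.1875 − 3 × 4.0234 = 4.1174

4.117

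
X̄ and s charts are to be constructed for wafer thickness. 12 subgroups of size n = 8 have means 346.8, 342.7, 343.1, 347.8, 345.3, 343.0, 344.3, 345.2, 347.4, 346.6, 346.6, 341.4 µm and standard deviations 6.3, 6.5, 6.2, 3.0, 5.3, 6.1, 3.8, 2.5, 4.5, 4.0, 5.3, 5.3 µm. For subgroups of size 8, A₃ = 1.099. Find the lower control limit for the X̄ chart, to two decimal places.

339.63

X̄̄ = (346.8 + 342.7 + 343.1 + 347.8 + 345.3 + 343.0 + 344.3 + 345.2 + 347.4 + 346.6 + 346.6 + 341.4) / 12 = 345.0167
s̄ = (6.3 + 6.5 + 6.2 + 3.0 + 5.3 + 6.1 + 3.8 + 2.5 + 4.5 + 4.0 + 5.3 + 5.3) / 12 = 4.9000
LCL = X̄̄ − A₃·s̄ = 345.0167 − 1.099 × 4.9000 = 339.6316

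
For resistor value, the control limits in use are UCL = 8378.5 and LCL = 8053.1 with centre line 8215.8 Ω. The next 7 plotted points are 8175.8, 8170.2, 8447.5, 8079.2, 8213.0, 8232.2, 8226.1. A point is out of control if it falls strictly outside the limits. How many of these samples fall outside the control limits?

Compare each point to [8053.1, 8378.5]: sample 3 = 8447.5 > UCL.

1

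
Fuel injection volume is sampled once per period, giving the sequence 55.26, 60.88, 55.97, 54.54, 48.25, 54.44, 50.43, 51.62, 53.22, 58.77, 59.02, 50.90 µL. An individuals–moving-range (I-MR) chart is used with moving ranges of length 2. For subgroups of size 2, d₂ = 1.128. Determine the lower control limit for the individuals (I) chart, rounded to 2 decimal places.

43.52

X̄ = (55.26 + 60.88 + 55.97 + 54.54 + 48.25 + 54.44 + 50.43 + 51.62 + 53.22 + 58.77 + 59.02 + 50.90) / 12 = 54.4417
Moving ranges: 5.62, 4.91, 1.43, 6.29, 6.19, 4.01, 1.19, 1.60, 5.55, 0.25, 8.12; M̄R̄ = 45.1600 / 11 = 4.1055
LCL = X̄ − 3·M̄R̄/d₂ = 54.4417 − 3 × 4.1055 / 1.128 = 43.5229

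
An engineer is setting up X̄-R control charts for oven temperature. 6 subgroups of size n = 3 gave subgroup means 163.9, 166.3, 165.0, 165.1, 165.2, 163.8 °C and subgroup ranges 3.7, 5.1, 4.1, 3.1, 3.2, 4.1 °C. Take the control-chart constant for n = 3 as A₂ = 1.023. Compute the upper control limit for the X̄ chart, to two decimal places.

168.86

X̄̄ = (163.9 + 166.3 + 165.0 + 165.1 + 165.2 + 163.8) / 6 = 989.3000 / 6 = 164.8833
R̄ = (3.7 + 5.1 + 4.1 + 3.1 + 3.2 + 4.1) / 6 = 23.3000 / 6 = 3.8833
UCL = X̄̄ + A₂·R̄ = 164.8833 + 1.023 × 3.8833 = 168.8560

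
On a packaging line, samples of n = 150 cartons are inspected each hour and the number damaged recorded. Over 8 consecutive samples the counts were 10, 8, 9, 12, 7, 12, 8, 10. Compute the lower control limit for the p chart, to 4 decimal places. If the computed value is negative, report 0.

p̄ = Σdᵢ / (k·n) = 76 / (8 × 150) = 0.06333
LCL = p̄ − 3·√(p̄(1−p̄)/n) = 0.06333 − 3 × 0.01989 = 0.00367

0.0037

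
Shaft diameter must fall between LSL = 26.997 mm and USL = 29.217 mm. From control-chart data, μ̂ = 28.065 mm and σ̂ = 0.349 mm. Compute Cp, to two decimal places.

Cp = (USL − LSL) / (6σ̂) = (29.217 − 26.997) / (6 × 0.349) = 2.2200 / 2.0940 = 1.0602

1.06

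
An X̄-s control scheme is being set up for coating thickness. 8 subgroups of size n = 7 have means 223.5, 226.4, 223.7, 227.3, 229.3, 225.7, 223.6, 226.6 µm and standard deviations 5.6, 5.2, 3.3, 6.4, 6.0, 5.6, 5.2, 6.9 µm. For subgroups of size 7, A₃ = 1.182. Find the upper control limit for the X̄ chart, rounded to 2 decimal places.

X̄̄ = (223.5 + 226.4 + 223.7 + 227.3 + 229.3 + 225.7 + 223.6 + 226.6) / 8 = 225.7625
s̄ = (5.6 + 5.2 + 3.3 + 6.4 + 6.0 + 5.6 + 5.2 + 6.9) / 8 = 5.5250
UCL = X̄̄ + A₃·s̄ = 225.7625 + 1.182 × 5.5250 = 232.2930

232.29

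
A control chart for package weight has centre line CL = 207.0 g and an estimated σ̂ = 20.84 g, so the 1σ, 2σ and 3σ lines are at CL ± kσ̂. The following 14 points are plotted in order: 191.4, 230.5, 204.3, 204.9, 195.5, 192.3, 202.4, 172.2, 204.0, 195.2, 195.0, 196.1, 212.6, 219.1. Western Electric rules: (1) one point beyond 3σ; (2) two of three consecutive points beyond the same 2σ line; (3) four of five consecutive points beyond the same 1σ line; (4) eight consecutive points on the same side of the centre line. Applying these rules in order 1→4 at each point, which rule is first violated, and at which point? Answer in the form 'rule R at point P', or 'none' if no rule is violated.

rule 4 at point 10

Zone of each point (C = within 1σ̂, B = 1σ̂–2σ̂, A = 2σ̂–3σ̂, * = beyond 3σ̂; sign = side of CL): 1:-C, 2:+B, 3:-C, 4:-C, 5:-C, 6:-C, 7:-C, 8:-B, 9:-C, 10:-C, 11:-C, 12:-C, 13:+C, 14:+C
Rule 4 (eight consecutive points on the same side of the centre line) is satisfied at point 10.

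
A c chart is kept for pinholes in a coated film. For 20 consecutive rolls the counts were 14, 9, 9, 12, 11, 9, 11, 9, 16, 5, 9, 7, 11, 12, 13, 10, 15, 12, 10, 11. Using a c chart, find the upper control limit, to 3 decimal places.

20.586

c̄ = (14 + 9 + 9 + 12 + 11 + 9 + 11 + 9 + 16 + 5 + 9 + 7 + 11 + 12 + 13 + 10 + 15 + 12 + 10 + 11) / 20 = 215 / 20 = 10.7500
UCL = c̄ + 3√c̄ = 10.7500 + 3 × √10.7500 = 10.7500 + 3 × 3.2787 = 20.5862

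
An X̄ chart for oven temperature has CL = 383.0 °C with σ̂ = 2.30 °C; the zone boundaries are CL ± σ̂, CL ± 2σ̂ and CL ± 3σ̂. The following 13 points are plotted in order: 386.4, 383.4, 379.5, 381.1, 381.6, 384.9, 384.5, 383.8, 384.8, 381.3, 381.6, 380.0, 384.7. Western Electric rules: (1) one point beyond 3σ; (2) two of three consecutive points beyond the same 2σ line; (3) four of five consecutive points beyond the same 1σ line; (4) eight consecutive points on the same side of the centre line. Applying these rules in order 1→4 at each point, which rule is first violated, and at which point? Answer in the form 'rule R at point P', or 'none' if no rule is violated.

none

Zone of each point (C = within 1σ̂, B = 1σ̂–2σ̂, A = 2σ̂–3σ̂, * = beyond 3σ̂; sign = side of CL): 1:+B, 2:+C, 3:-B, 4:-C, 5:-C, 6:+C, 7:+C, 8:+C, 9:+C, 10:-C, 11:-C, 12:-B, 13:+C
No rule fires across all 13 points.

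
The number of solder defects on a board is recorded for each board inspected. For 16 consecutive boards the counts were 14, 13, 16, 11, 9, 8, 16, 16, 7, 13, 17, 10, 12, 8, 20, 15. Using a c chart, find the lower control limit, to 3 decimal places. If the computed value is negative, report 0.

c̄ = (14 + 13 + 16 + 11 + 9 + 8 + 16 + 16 + 7 + 13 + 17 + 10 + 12 + 8 + 20 + 15) / 16 = 205 / 16 = 12.8125
LCL = c̄ − 3√c̄ = 12.8125 − 3 × 3.5795 = 2.0741

2.074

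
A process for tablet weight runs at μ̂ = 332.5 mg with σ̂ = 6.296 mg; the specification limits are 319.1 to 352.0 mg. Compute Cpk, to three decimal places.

Cpu = (USL − μ̂) / (3σ̂) = (352.0 − 332.5) / (3 × 6.296) = 1.0324; Cpl = (μ̂ − LSL) / (3σ̂) = (332.5 − 319.1) / (3 × 6.296) = 0.7094; Cpk = min(Cpu, Cpl) = 0.7094

0.709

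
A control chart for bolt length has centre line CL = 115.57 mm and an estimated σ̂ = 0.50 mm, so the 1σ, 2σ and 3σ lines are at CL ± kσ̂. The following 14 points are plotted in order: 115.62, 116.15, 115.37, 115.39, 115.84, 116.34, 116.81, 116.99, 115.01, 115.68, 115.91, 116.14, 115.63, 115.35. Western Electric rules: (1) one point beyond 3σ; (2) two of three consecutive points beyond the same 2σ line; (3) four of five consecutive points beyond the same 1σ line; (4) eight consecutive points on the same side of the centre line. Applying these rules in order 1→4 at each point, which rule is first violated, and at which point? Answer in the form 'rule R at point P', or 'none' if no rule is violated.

Zone of each point (C = within 1σ̂, B = 1σ̂–2σ̂, A = 2σ̂–3σ̂, * = beyond 3σ̂; sign = side of CL): 1:+C, 2:+B, 3:-C, 4:-C, 5:+C, 6:+B, 7:+A, 8:+A, 9:-B, 10:+C, 11:+C, 12:+B, 13:+C, 14:-C
Rule 2 (two of three consecutive points beyond the same 2σ limit) is satisfied at point 8.

rule 2 at point 8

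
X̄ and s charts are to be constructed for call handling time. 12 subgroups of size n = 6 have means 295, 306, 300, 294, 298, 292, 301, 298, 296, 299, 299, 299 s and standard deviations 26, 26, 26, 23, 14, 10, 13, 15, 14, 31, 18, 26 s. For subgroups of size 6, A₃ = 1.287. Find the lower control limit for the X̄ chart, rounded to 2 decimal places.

272.13

X̄̄ = (295 + 306 + 300 + 294 + 298 + 292 + 301 + 298 + 296 + 299 + 299 + 299) / 12 = 298.0833
s̄ = (26 + 26 + 26 + 23 + 14 + 10 + 13 + 15 + 14 + 31 + 18 + 26) / 12 = 20.1667
LCL = X̄̄ − A₃·s̄ = 298.0833 − 1.287 × 20.1667 = 272.1288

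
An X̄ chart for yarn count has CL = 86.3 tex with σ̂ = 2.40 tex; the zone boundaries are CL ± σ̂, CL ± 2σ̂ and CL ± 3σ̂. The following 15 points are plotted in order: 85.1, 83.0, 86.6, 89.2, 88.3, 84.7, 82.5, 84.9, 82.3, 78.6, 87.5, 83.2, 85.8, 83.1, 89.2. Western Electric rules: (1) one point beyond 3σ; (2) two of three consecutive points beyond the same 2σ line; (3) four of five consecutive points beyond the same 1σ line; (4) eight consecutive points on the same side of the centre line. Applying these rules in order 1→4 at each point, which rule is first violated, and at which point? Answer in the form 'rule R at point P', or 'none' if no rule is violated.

rule 1 at point 10

Zone of each point (C = within 1σ̂, B = 1σ̂–2σ̂, A = 2σ̂–3σ̂, * = beyond 3σ̂; sign = side of CL): 1:-C, 2:-B, 3:+C, 4:+B, 5:+C, 6:-C, 7:-B, 8:-C, 9:-B, 10:-*, 11:+C, 12:-B, 13:-C, 14:-B, 15:+B
Rule 1 (one point beyond the 3σ limits) is satisfied at point 10.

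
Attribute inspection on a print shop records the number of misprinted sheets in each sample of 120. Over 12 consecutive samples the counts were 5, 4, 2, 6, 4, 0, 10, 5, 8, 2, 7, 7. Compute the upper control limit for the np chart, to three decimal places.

p̄ = Σdᵢ / (k·n) = 60 / (12 × 120) = 0.04167
UCL = np̄ + 3·√(np̄(1−p̄)) = 5.0000 + 3 × √(5.0000×0.95833) = 5.0000 + 3 × 2.1890 = 11.5670

11.567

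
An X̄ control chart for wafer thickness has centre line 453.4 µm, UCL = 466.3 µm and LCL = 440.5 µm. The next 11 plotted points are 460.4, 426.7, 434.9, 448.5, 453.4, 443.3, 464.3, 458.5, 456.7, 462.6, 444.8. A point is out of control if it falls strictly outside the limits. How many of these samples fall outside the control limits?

2

Compare each point to [440.5, 466.3]: sample 2 = 426.7 < LCL; sample 3 = 434.9 < LCL.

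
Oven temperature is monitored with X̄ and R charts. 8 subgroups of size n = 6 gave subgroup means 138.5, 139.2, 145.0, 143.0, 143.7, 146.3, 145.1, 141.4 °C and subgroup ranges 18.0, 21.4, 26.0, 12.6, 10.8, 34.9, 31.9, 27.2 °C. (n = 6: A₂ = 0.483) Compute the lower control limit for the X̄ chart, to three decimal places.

131.738

X̄̄ = (138.5 + 139.2 + 145.0 + 143.0 + 143.7 + 146.3 + 145.1 + 141.4) / 8 = 1142.2000 / 8 = 142.7750
R̄ = (18.0 + 21.4 + 26.0 + 12.6 + 10.8 + 34.9 + 31.9 + 27.2) / 8 = 182.8000 / 8 = 22.8500
LCL = X̄̄ − A₂·R̄ = 142.7750 − 0.483 × 22.8500 = 131.7385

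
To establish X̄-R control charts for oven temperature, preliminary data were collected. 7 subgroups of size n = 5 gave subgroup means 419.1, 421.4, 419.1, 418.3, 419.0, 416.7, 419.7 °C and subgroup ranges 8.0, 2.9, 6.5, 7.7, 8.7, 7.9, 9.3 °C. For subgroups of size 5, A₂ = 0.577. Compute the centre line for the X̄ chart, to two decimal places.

X̄̄ = (419.1 + 421.4 + 419.1 + 418.3 + 419.0 + 416.7 + 419.7) / 7 = 2933.3000 / 7 = 419.0429
CL = X̄̄ = 419.0429

419.04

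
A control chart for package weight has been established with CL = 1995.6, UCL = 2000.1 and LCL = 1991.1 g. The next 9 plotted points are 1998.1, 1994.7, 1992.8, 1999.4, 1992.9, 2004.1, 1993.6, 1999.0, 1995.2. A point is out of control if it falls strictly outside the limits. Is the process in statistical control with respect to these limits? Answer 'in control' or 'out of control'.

out of control

Compare each point to [1991.1, 2000.1]: sample 6 = 2004.1 > UCL.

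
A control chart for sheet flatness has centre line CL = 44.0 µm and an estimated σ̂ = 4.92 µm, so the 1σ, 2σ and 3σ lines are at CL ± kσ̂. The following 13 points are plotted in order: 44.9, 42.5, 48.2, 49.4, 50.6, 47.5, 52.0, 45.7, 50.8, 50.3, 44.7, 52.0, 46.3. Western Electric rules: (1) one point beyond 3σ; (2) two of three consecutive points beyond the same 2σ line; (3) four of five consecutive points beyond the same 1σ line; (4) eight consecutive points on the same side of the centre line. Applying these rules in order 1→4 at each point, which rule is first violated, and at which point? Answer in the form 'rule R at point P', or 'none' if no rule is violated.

Zone of each point (C = within 1σ̂, B = 1σ̂–2σ̂, A = 2σ̂–3σ̂, * = beyond 3σ̂; sign = side of CL): 1:+C, 2:-C, 3:+C, 4:+B, 5:+B, 6:+C, 7:+B, 8:+C, 9:+B, 10:+B, 11:+C, 12:+B, 13:+C
Rule 4 (eight consecutive points on the same side of the centre line) is satisfied at point 10.

rule 4 at point 10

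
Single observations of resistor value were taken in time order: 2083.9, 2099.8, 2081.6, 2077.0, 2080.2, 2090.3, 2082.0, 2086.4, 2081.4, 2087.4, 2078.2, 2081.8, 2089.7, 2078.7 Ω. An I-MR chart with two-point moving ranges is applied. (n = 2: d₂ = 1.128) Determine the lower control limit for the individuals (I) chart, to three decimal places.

2062.199

X̄ = (2083.9 + 2099.8 + 2081.6 + 2077.0 + 2080.2 + 2090.3 + 2082.0 + 2086.4 + 2081.4 + 2087.4 + 2078.2 + 2081.8 + 2089.7 + 2078.7) / 14 = 2084.1714
Moving ranges: 15.9, 18.2, 4.6, 3.2, 10.1, 8.3, 4.4, 5.0, 6.0, 9.2, 3.6, 7.9, 11.0; M̄R̄ = 107.4000 / 13 = 8.2615
LCL = X̄ − 3·M̄R̄/d₂ = 2084.1714 − 3 × 8.2615 / 1.128 = 2062.1993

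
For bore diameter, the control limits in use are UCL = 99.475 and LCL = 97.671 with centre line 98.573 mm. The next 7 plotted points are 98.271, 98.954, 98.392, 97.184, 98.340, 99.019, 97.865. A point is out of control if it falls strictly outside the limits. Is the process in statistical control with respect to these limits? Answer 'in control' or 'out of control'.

out of control

Compare each point to [97.671, 99.475]: sample 4 = 97.184 < LCL.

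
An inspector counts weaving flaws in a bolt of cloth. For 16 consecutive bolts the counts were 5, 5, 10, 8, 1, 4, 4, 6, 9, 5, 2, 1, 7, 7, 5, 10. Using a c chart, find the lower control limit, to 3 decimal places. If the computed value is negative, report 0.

c̄ = (5 + 5 + 10 + 8 + 1 + 4 + 4 + 6 + 9 + 5 + 2 + 1 + 7 + 7 + 5 + 10) / 16 = 89 / 16 = 5.5625
LCL = c̄ − 3√c̄ = 5.5625 − 3 × 2.3585 = -1.5130 → 0 (cannot be negative)

0.000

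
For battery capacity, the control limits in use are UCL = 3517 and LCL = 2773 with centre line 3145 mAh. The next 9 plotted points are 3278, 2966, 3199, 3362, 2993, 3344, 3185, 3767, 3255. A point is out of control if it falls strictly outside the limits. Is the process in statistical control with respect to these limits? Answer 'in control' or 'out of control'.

Compare each point to [2773, 3517]: sample 8 = 3767 > UCL.

out of control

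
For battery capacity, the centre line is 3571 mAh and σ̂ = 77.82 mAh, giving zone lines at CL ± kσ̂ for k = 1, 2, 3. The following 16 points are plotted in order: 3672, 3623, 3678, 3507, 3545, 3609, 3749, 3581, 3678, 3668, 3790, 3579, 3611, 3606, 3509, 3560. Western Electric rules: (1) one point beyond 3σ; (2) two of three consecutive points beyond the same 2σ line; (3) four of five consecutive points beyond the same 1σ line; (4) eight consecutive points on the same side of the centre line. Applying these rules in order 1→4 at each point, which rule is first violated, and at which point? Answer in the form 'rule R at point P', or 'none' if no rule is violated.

rule 3 at point 11

Zone of each point (C = within 1σ̂, B = 1σ̂–2σ̂, A = 2σ̂–3σ̂, * = beyond 3σ̂; sign = side of CL): 1:+B, 2:+C, 3:+B, 4:-C, 5:-C, 6:+C, 7:+A, 8:+C, 9:+B, 10:+B, 11:+A, 12:+C, 13:+C, 14:+C, 15:-C, 16:-C
Rule 3 (four of five consecutive points beyond the same 1σ limit) is satisfied at point 11.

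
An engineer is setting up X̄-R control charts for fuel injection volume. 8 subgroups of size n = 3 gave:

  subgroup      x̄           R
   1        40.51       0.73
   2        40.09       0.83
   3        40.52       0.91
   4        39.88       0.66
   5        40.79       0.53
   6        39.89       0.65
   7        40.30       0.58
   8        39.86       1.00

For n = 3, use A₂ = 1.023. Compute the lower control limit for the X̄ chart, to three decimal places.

X̄̄ = (40.51 + 40.09 + 40.52 + 39.88 + 40.79 + 39.89 + 40.30 + 39.86) / 8 = 321.8400 / 8 = 40.2300
R̄ = (0.73 + 0.83 + 0.91 + 0.66 + 0.53 + 0.65 + 0.58 + 1.00) / 8 = 5.8900 / 8 = 0.7362
LCL = X̄̄ − A₂·R̄ = 40.2300 − 1.023 × 0.7362 = 39.4768

39.477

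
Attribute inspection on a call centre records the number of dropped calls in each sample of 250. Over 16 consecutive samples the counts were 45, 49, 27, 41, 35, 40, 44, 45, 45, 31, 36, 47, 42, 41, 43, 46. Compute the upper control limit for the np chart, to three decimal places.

58.637

p̄ = Σdᵢ / (k·n) = 657 / (16 × 250) = 0.16425
UCL = np̄ + 3·√(np̄(1−p̄)) = 41.0625 + 3 × √(41.0625×0.83575) = 41.0625 + 3 × 5.8582 = 58.6370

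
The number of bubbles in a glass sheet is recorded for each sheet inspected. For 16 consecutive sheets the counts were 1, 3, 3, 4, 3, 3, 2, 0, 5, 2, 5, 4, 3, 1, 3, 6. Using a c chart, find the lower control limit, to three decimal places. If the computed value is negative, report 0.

0.000

c̄ = (1 + 3 + 3 + 4 + 3 + 3 + 2 + 0 + 5 + 2 + 5 + 4 + 3 + 1 + 3 + 6) / 16 = 48 / 16 = 3.0000
LCL = c̄ − 3√c̄ = 3.0000 − 3 × 1.7321 = -2.1962 → 0 (cannot be negative)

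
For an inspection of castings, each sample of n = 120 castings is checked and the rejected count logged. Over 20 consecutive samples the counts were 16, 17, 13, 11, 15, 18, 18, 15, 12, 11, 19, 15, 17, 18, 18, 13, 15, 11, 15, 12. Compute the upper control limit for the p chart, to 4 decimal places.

p̄ = Σdᵢ / (k·n) = 299 / (20 × 120) = 0.12458
UCL = p̄ + 3·√(p̄(1−p̄)/n) = 0.12458 + 3 × √(0.12458×0.87542/120) = 0.12458 + 3 × 0.03015 = 0.21502

0.2150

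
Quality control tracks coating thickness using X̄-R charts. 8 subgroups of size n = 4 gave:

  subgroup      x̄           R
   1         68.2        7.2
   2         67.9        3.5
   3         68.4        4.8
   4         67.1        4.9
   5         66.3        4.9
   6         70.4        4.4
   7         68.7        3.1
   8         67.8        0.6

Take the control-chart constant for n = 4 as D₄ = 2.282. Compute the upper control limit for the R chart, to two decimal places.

9.53

R̄ = (7.2 + 3.5 + 4.8 + 4.9 + 4.9 + 4.4 + 3.1 + 0.6) / 8 = 33.4000 / 8 = 4.1750
UCL_R = D₄·R̄ = 2.282 × 4.1750 = 9.5274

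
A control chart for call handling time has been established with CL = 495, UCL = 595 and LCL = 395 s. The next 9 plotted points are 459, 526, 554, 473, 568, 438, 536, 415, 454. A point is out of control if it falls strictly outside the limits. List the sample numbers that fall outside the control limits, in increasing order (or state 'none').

none

All 9 points lie within [395, 595].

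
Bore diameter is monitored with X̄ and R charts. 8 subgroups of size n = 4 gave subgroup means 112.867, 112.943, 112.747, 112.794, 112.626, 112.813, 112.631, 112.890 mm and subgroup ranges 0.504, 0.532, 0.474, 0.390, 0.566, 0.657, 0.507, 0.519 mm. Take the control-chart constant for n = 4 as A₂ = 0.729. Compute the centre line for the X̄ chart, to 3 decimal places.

112.789

X̄̄ = (112.867 + 112.943 + 112.747 + 112.794 + 112.626 + 112.813 + 112.631 + 112.890) / 8 = 902.3110 / 8 = 112.7889
CL = X̄̄ = 112.7889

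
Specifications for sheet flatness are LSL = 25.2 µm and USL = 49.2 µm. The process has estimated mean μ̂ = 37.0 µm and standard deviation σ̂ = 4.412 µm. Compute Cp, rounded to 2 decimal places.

Cp = (USL − LSL) / (6σ̂) = (49.2 − 25.2) / (6 × 4.412) = 24.0000 / 26.4720 = 0.9066

0.91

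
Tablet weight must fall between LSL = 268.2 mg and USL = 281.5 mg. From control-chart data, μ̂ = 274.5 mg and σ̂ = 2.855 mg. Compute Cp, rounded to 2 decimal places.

0.78

Cp = (USL − LSL) / (6σ̂) = (281.5 − 268.2) / (6 × 2.855) = 13.3000 / 17.1300 = 0.7764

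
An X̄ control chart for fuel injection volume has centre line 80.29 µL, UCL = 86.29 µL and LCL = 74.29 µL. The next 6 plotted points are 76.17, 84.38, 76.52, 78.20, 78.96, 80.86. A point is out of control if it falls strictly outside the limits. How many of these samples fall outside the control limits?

0

All 6 points lie within [74.29, 86.29].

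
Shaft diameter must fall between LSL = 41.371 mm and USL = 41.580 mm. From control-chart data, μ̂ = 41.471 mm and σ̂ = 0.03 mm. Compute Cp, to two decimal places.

Cp = (USL − LSL) / (6σ̂) = (41.580 − 41.371) / (6 × 0.03) = 0.2090 / 0.1800 = 1.1611

1.16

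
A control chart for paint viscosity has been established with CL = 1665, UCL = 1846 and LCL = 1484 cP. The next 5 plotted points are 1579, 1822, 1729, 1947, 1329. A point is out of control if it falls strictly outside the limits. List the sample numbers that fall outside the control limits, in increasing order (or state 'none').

Compare each point to [1484, 1846]: sample 4 = 1947 > UCL; sample 5 = 1329 < LCL.

4, 5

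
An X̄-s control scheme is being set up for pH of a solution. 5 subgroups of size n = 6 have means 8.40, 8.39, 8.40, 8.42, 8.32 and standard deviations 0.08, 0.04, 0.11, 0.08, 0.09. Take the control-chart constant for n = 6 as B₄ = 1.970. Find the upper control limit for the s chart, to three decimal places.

s̄ = (0.08 + 0.04 + 0.11 + 0.08 + 0.09) / 5 = 0.0800
UCL_s = B₄·s̄ = 1.970 × 0.0800 = 0.1576

0.158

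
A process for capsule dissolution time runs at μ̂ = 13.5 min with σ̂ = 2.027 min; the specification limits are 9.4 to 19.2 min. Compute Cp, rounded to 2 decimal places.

0.81

Cp = (USL − LSL) / (6σ̂) = (19.2 − 9.4) / (6 × 2.027) = 9.8000 / 12.1620 = 0.8058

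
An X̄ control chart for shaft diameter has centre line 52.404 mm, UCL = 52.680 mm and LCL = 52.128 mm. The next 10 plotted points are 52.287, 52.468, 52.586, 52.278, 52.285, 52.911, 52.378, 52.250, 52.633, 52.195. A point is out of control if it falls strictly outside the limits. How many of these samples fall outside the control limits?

Compare each point to [52.128, 52.680]: sample 6 = 52.911 > UCL.

1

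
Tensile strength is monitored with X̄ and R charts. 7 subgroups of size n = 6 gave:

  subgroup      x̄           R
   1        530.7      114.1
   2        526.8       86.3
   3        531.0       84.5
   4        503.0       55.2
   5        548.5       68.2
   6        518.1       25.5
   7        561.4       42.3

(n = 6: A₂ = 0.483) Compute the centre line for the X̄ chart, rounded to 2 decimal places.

X̄̄ = (530.7 + 526.8 + 531.0 + 503.0 + 548.5 + 518.1 + 561.4) / 7 = 3719.5000 / 7 = 531.3571
CL = X̄̄ = 531.3571

531.36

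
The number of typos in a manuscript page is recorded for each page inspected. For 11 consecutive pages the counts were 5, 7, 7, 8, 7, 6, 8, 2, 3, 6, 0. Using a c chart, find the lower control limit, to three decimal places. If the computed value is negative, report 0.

0.000

c̄ = (5 + 7 + 7 + 8 + 7 + 6 + 8 + 2 + 3 + 6 + 0) / 11 = 59 / 11 = 5.3636
LCL = c̄ − 3√c̄ = 5.3636 − 3 × 2.3160 = -1.5842 → 0 (cannot be negative)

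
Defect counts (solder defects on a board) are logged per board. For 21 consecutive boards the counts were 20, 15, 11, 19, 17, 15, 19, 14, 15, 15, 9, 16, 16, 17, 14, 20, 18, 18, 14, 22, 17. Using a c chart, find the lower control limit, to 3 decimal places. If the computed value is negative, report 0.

4.149

c̄ = (20 + 15 + 11 + 19 + 17 + 15 + 19 + 14 + 15 + 15 + 9 + 16 + 16 + 17 + 14 + 20 + 18 + 18 + 14 + 22 + 17) / 21 = 341 / 21 = 16.2381
LCL = c̄ − 3√c̄ = 16.2381 − 3 × 4.0297 = 4.1491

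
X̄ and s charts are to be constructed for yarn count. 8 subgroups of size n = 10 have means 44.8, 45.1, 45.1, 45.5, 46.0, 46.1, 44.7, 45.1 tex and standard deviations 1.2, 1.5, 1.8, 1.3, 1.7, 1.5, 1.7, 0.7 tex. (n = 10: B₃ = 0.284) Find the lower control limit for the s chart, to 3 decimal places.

0.405

s̄ = (1.2 + 1.5 + 1.8 + 1.3 + 1.7 + 1.5 + 1.7 + 0.7) / 8 = 1.4250
LCL_s = B₃·s̄ = 0.284 × 1.4250 = 0.4047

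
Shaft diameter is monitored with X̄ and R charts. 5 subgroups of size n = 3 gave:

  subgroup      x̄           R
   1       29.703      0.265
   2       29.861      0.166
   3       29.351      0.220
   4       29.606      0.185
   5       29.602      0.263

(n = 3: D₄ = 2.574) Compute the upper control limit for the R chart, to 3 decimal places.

R̄ = (0.265 + 0.166 + 0.220 + 0.185 + 0.263) / 5 = 1.0990 / 5 = 0.2198
UCL_R = D₄·R̄ = 2.574 × 0.2198 = 0.5658

0.566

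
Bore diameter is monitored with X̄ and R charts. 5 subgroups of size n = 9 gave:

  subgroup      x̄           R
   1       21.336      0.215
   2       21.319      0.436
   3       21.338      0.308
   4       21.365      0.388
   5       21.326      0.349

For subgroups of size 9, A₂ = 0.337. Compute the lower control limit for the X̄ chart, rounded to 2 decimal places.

X̄̄ = (21.336 + 21.319 + 21.338 + 21.365 + 21.326) / 5 = 106.6840 / 5 = 21.3368
R̄ = (0.215 + 0.436 + 0.308 + 0.388 + 0.349) / 5 = 1.6960 / 5 = 0.3392
LCL = X̄̄ − A₂·R̄ = 21.3368 − 0.337 × 0.3392 = 21.2225

21.22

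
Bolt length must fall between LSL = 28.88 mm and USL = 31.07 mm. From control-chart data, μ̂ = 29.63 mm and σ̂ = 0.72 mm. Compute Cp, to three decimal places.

0.507

Cp = (USL − LSL) / (6σ̂) = (31.07 − 28.88) / (6 × 0.72) = 2.1900 / 4.3200 = 0.5069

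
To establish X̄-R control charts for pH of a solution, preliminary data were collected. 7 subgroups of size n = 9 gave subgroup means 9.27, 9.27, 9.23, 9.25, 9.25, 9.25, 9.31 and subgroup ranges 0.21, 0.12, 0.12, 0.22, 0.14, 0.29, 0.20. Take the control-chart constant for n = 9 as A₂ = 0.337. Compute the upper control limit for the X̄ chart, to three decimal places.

X̄̄ = (9.27 + 9.27 + 9.23 + 9.25 + 9.25 + 9.25 + 9.31) / 7 = 64.8300 / 7 = 9.2614
R̄ = (0.21 + 0.12 + 0.12 + 0.22 + 0.14 + 0.29 + 0.20) / 7 = 1.3000 / 7 = 0.1857
UCL = X̄̄ + A₂·R̄ = 9.2614 + 0.337 × 0.1857 = 9.3240

9.324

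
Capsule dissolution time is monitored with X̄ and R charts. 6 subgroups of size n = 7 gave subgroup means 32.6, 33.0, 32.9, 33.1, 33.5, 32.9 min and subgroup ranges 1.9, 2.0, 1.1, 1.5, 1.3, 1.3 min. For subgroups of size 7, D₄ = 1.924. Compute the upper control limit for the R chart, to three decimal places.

R̄ = (1.9 + 2.0 + 1.1 + 1.5 + 1.3 + 1.3) / 6 = 9.1000 / 6 = 1.5167
UCL_R = D₄·R̄ = 1.924 × 1.5167 = 2.9181

2.918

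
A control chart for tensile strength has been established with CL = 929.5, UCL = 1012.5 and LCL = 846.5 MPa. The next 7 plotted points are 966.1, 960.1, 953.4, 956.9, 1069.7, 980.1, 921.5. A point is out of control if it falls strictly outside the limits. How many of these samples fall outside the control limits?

Compare each point to [846.5, 1012.5]: sample 5 = 1069.7 > UCL.

1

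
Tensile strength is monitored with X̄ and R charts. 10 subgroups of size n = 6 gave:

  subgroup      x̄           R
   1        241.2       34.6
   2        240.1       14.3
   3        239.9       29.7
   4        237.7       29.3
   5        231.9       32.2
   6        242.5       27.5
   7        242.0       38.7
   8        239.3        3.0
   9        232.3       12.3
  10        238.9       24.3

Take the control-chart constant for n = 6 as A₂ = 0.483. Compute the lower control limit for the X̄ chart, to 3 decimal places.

X̄̄ = (241.2 + 240.1 + 239.9 + 237.7 + 231.9 + 242.5 + 242.0 + 239.3 + 232.3 + 238.9) / 10 = 2385.8000 / 10 = 238.5800
R̄ = (34.6 + 14.3 + 29.7 + 29.3 + 32.2 + 27.5 + 38.7 + 3.0 + 12.3 + 24.3) / 10 = 245.9000 / 10 = 24.5900
LCL = X̄̄ − A₂·R̄ = 238.5800 − 0.483 × 24.5900 = 226.7030

226.703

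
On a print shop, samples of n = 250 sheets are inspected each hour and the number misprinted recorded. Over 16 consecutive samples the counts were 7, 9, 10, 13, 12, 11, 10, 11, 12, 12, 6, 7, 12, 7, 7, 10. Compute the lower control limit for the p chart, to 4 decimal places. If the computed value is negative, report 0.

0.0023

p̄ = Σdᵢ / (k·n) = 156 / (16 × 250) = 0.03900
LCL = p̄ − 3·√(p̄(1−p̄)/n) = 0.03900 − 3 × 0.01224 = 0.00227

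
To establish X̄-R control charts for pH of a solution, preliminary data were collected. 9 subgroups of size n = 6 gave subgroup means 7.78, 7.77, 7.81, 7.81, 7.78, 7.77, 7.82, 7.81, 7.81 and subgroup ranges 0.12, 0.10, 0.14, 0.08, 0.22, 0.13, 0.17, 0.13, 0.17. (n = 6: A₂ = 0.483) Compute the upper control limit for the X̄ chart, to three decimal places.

7.863

X̄̄ = (7.78 + 7.77 + 7.81 + 7.81 + 7.78 + 7.77 + 7.82 + 7.81 + 7.81) / 9 = 70.1600 / 9 = 7.7956
R̄ = (0.12 + 0.10 + 0.14 + 0.08 + 0.22 + 0.13 + 0.17 + 0.13 + 0.17) / 9 = 1.2600 / 9 = 0.1400
UCL = X̄̄ + A₂·R̄ = 7.7956 + 0.483 × 0.1400 = 7.8632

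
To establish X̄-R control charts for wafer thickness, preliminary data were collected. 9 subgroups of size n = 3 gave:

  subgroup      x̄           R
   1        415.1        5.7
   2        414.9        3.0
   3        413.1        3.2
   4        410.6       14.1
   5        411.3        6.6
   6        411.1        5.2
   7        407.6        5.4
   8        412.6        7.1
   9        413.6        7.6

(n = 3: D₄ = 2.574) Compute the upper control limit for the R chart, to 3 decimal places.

16.559

R̄ = (5.7 + 3.0 + 3.2 + 14.1 + 6.6 + 5.2 + 5.4 + 7.1 + 7.6) / 9 = 57.9000 / 9 = 6.4333
UCL_R = D₄·R̄ = 2.574 × 6.4333 = 16.5594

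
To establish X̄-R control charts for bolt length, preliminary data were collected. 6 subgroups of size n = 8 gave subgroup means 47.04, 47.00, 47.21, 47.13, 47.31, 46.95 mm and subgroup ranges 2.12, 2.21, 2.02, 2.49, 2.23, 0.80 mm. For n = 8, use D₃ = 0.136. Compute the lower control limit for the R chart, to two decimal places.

R̄ = (2.12 + 2.21 + 2.02 + 2.49 + 2.23 + 0.80) / 6 = 11.8700 / 6 = 1.9783
LCL_R = D₃·R̄ = 0.136 × 1.9783 = 0.2691

0.27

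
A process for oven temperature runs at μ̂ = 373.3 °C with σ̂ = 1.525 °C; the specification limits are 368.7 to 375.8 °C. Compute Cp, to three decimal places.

Cp = (USL − LSL) / (6σ̂) = (375.8 − 368.7) / (6 × 1.525) = 7.1000 / 9.1500 = 0.7760

0.776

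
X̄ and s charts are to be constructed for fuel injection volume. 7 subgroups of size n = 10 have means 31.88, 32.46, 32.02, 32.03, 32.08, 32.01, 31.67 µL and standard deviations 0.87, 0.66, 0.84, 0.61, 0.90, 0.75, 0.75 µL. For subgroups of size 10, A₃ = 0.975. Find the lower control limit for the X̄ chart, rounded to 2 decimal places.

31.27

X̄̄ = (31.88 + 32.46 + 32.02 + 32.03 + 32.08 + 32.01 + 31.67) / 7 = 32.0214
s̄ = (0.87 + 0.66 + 0.84 + 0.61 + 0.90 + 0.75 + 0.75) / 7 = 0.7686
LCL = X̄̄ − A₃·s̄ = 32.0214 − 0.975 × 0.7686 = 31.2721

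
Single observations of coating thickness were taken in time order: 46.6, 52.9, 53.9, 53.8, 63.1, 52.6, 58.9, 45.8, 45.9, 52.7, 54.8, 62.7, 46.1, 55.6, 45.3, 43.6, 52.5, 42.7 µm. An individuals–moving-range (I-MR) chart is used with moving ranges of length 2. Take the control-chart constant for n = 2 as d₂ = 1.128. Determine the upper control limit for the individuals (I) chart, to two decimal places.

70.46

X̄ = (46.6 + 52.9 + 53.9 + 53.8 + 63.1 + 52.6 + 58.9 + 45.8 + 45.9 + 52.7 + 54.8 + 62.7 + 46.1 + 55.6 + 45.3 + 43.6 + 52.5 + 42.7) / 18 = 51.6389
Moving ranges: 6.3, 1.0, 0.1, 9.3, 10.5, 6.3, 13.1, 0.1, 6.8, 2.1, 7.9, 16.6, 9.5, 10.3, 1.7, 8.9, 9.8; M̄R̄ = 120.3000 / 17 = 7.0765
UCL = X̄ + 3·M̄R̄/d₂ = 51.6389 + 3 × 7.0765 / 1.128 = 70.4593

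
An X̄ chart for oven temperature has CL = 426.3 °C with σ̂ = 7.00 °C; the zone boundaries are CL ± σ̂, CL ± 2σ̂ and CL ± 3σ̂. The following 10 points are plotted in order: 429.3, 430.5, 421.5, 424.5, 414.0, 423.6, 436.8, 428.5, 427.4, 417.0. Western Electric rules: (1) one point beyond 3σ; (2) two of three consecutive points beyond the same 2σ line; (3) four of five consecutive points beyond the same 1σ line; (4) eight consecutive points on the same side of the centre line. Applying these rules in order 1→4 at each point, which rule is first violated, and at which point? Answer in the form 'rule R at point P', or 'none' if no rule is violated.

none

Zone of each point (C = within 1σ̂, B = 1σ̂–2σ̂, A = 2σ̂–3σ̂, * = beyond 3σ̂; sign = side of CL): 1:+C, 2:+C, 3:-C, 4:-C, 5:-B, 6:-C, 7:+B, 8:+C, 9:+C, 10:-B
No rule fires across all 10 points.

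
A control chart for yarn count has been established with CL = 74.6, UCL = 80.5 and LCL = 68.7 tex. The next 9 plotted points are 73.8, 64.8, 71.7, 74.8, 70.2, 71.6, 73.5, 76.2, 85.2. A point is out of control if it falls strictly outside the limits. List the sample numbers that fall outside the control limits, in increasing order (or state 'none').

2, 9

Compare each point to [68.7, 80.5]: sample 2 = 64.8 < LCL; sample 9 = 85.2 > UCL.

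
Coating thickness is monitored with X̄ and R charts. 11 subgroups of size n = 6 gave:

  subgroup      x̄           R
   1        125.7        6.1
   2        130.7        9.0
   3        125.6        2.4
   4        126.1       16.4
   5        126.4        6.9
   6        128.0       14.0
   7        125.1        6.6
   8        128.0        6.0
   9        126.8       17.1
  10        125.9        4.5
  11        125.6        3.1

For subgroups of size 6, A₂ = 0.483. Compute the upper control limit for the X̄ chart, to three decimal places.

130.762

X̄̄ = (125.7 + 130.7 + 125.6 + 126.1 + 126.4 + 128.0 + 125.1 + 128.0 + 126.8 + 125.9 + 125.6) / 11 = 1393.9000 / 11 = 126.7182
R̄ = (6.1 + 9.0 + 2.4 + 16.4 + 6.9 + 14.0 + 6.6 + 6.0 + 17.1 + 4.5 + 3.1) / 11 = 92.1000 / 11 = 8.3727
UCL = X̄̄ + A₂·R̄ = 126.7182 + 0.483 × 8.3727 = 130.7622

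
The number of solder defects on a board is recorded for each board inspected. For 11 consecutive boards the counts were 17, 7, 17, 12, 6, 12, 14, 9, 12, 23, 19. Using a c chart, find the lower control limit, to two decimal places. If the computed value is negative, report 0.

2.45

c̄ = (17 + 7 + 17 + 12 + 6 + 12 + 14 + 9 + 12 + 23 + 19) / 11 = 148 / 11 = 13.4545
LCL = c̄ − 3√c̄ = 13.4545 − 3 × 3.6680 = 2.4504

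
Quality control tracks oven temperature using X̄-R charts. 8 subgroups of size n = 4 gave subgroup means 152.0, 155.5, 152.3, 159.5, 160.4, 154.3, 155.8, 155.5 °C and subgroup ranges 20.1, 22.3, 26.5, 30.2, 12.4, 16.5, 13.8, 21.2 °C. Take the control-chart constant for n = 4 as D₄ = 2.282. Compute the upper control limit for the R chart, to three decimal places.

46.496

R̄ = (20.1 + 22.3 + 26.5 + 30.2 + 12.4 + 16.5 + 13.8 + 21.2) / 8 = 163.0000 / 8 = 20.3750
UCL_R = D₄·R̄ = 2.282 × 20.3750 = 46.4958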